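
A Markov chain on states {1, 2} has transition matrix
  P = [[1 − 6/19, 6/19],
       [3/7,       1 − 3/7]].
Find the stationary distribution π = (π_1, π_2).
π_1 = 19/33, π_2 = 14/33

Solve πP = π with π_1 + π_2 = 1. From πP = π: π_1 · (1 − 6/19) + π_2 · 3/7 = π_1 ⇒ π_2 · 3/7 = π_1 · 6/19 ⇒ π_2/π_1 = (6/19)/(3/7) = 14/19. Together with π_1 + π_2 = 1:
  π_1 = (3/7)/(6/19 + 3/7) = (3/7)/(99/133) = 19/33,
  π_2 = (6/19)/(6/19 + 3/7) = (6/19)/(99/133) = 14/33.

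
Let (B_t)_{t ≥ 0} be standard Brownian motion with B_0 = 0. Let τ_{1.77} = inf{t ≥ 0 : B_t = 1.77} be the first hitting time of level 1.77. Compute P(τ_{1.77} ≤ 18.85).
P(τ_{1.77} ≤ 18.85) = 2(1 − Φ(1.77/√18.85)) = 2(1 − Φ(0.4077)) ≈ 0.6835

By the reflection principle for standard BM, P(τ_b ≤ t) = 2 · P(B_t ≥ b). Since B_t ~ N(0, t), P(B_t ≥ 1.77) = 1 − Φ(1.77/√t) = 1 − Φ(1.77/√18.85) = 1 − Φ(0.4077) ≈ 0.34175. Doubling: P(τ_{1.77} ≤ 18.85) ≈ 2 · 0.34175 = 0.68350 ≈ 0.6835.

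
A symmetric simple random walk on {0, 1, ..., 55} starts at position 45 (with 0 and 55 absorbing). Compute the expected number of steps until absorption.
E[τ | X_0 = 45] = 450

Let v_k = E[τ | X_0 = k]. Boundary: v_0 = v_55 = 0. Recurrence: v_k = 1 + (v_{k-1} + v_{k+1})/2 for 1 ≤ k ≤ 54. The particular solution to v_k − (v_{k-1} + v_{k+1})/2 = 1 is v_k = −k^2. Adding homogeneous solution A + B k and matching boundaries gives v_k = k (55 − k). Substituting k = 45: v_45 = 45 · 10 = 450.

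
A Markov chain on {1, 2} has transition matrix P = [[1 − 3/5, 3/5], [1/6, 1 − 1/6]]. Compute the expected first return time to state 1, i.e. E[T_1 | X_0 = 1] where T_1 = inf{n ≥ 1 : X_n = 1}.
E[T_1 | X_0 = 1] = 1/π_1 = 23/5

For an irreducible recurrent Markov chain with stationary distribution π, E[T_i | X_0 = i] = 1/π_i (Kac's formula). Here π_1 = (1/6)/(3/5 + 1/6) = (1/6)/(23/30) = 5/23, so E[T_1 | X_0 = 1] = 1/π_1 = (3/5 + 1/6)/(1/6) = (23/30)/(1/6) = 23/5.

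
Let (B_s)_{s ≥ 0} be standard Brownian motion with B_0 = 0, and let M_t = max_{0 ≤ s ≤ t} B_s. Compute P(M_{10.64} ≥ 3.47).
P(M_{10.64} ≥ 3.47) = 2·P(B_{10.64} ≥ 3.47) = 2(1 − Φ(3.47/√10.64)) ≈ 0.2874

By the reflection principle for Brownian motion, P(M_t ≥ a) = 2 · P(B_t ≥ a) for a ≥ 0. Since B_t ~ N(0, t), P(B_t ≥ 3.47) = 1 − Φ(3.47/√t) = 1 − Φ(3.47/√10.64) = 1 − Φ(1.0638). So
  P(M_{10.64} ≥ 3.47) = 2(1 − Φ(1.0638)) ≈ 0.2874.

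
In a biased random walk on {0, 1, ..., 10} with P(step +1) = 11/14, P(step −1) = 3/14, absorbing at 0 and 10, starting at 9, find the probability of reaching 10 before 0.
P(hit 10 before 0) = (1 − (3/11)^9) / (1 − (3/11)^10) = 3242151011/3242170694

Let u_k denote P(reach 10 before 0 | start at k). Boundary: u_0 = 0, u_10 = 1. Recurrence: u_k = 11/14·u_{k+1} + 3/14·u_{k-1} for 1 ≤ k ≤ 9. Try u_k = A + B·r^k with r = q/p = (3/14)/(11/14) = 3/11. Substitution satisfies the recurrence; boundary conditions give:
  u_k = (1 − r^k) / (1 − r^N) = (1 − (3/11)^9) / (1 − (3/11)^10) = 3242151011/3242170694.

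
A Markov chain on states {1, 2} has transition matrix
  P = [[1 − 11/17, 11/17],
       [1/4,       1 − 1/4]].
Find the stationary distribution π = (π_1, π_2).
π_1 = 17/61, π_2 = 44/61

Solve πP = π with π_1 + π_2 = 1. From πP = π: π_1 · (1 − 11/17) + π_2 · 1/4 = π_1 ⇒ π_2 · 1/4 = π_1 · 11/17 ⇒ π_2/π_1 = (11/17)/(1/4) = 44/17. Together with π_1 + π_2 = 1:
  π_1 = (1/4)/(11/17 + 1/4) = (1/4)/(61/68) = 17/61,
  π_2 = (11/17)/(11/17 + 1/4) = (11/17)/(61/68) = 44/61.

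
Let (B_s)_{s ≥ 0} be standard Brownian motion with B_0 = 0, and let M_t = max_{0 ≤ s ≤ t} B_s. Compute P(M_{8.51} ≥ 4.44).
P(M_{8.51} ≥ 4.44) = 2·P(B_{8.51} ≥ 4.44) = 2(1 − Φ(4.44/√8.51)) ≈ 0.1280

By the reflection principle for Brownian motion, P(M_t ≥ a) = 2 · P(B_t ≥ a) for a ≥ 0. Since B_t ~ N(0, t), P(B_t ≥ 4.44) = 1 − Φ(4.44/√t) = 1 − Φ(4.44/√8.51) = 1 − Φ(1.5220). So
  P(M_{8.51} ≥ 4.44) = 2(1 − Φ(1.5220)) ≈ 0.1280.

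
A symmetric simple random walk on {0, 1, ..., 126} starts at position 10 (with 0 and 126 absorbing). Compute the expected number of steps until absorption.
E[τ | X_0 = 10] = 1160

Let v_k = E[τ | X_0 = k]. Boundary: v_0 = v_126 = 0. Recurrence: v_k = 1 + (v_{k-1} + v_{k+1})/2 for 1 ≤ k ≤ 125. The particular solution to v_k − (v_{k-1} + v_{k+1})/2 = 1 is v_k = −k^2. Adding homogeneous solution A + B k and matching boundaries gives v_k = k (126 − k). Substituting k = 10: v_10 = 10 · 116 = 1160.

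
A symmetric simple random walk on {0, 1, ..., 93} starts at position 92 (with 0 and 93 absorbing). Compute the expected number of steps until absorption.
E[τ | X_0 = 92] = 92

Let v_k = E[τ | X_0 = k]. Boundary: v_0 = v_93 = 0. Recurrence: v_k = 1 + (v_{k-1} + v_{k+1})/2 for 1 ≤ k ≤ 92. The particular solution to v_k − (v_{k-1} + v_{k+1})/2 = 1 is v_k = −k^2. Adding homogeneous solution A + B k and matching boundaries gives v_k = k (93 − k). Substituting k = 92: v_92 = 92 · 1 = 92.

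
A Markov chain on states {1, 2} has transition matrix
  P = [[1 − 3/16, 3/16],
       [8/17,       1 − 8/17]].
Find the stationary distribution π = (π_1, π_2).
π_1 = 128/179, π_2 = 51/179

Solve πP = π with π_1 + π_2 = 1. From πP = π: π_1 · (1 − 3/16) + π_2 · 8/17 = π_1 ⇒ π_2 · 8/17 = π_1 · 3/16 ⇒ π_2/π_1 = (3/16)/(8/17) = 51/128. Together with π_1 + π_2 = 1:
  π_1 = (8/17)/(3/16 + 8/17) = (8/17)/(179/272) = 128/179,
  π_2 = (3/16)/(3/16 + 8/17) = (3/16)/(179/272) = 51/179.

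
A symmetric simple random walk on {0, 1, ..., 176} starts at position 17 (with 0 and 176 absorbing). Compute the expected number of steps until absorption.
E[τ | X_0 = 17] = 2703

Let v_k = E[τ | X_0 = k]. Boundary: v_0 = v_176 = 0. Recurrence: v_k = 1 + (v_{k-1} + v_{k+1})/2 for 1 ≤ k ≤ 175. The particular solution to v_k − (v_{k-1} + v_{k+1})/2 = 1 is v_k = −k^2. Adding homogeneous solution A + B k and matching boundaries gives v_k = k (176 − k). Substituting k = 17: v_17 = 17 · 159 = 2703.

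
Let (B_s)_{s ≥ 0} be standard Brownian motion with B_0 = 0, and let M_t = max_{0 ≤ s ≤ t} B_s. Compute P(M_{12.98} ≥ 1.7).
P(M_{12.98} ≥ 1.7) = 2·P(B_{12.98} ≥ 1.7) = 2(1 − Φ(1.7/√12.98)) ≈ 0.6370

By the reflection principle for Brownian motion, P(M_t ≥ a) = 2 · P(B_t ≥ a) for a ≥ 0. Since B_t ~ N(0, t), P(B_t ≥ 1.7) = 1 − Φ(1.7/√t) = 1 − Φ(1.7/√12.98) = 1 − Φ(0.4719). So
  P(M_{12.98} ≥ 1.7) = 2(1 − Φ(0.4719)) ≈ 0.6370.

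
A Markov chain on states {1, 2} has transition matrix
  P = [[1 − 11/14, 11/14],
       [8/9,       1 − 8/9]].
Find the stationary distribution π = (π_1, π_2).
π_1 = 112/211, π_2 = 99/211

Solve πP = π with π_1 + π_2 = 1. From πP = π: π_1 · (1 − 11/14) + π_2 · 8/9 = π_1 ⇒ π_2 · 8/9 = π_1 · 11/14 ⇒ π_2/π_1 = (11/14)/(8/9) = 99/112. Together with π_1 + π_2 = 1:
  π_1 = (8/9)/(11/14 + 8/9) = (8/9)/(211/126) = 112/211,
  π_2 = (11/14)/(11/14 + 8/9) = (11/14)/(211/126) = 99/211.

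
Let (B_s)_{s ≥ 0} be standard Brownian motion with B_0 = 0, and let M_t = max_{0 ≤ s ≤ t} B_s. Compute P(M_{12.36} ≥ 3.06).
P(M_{12.36} ≥ 3.06) = 2·P(B_{12.36} ≥ 3.06) = 2(1 − Φ(3.06/√12.36)) ≈ 0.3841

By the reflection principle for Brownian motion, P(M_t ≥ a) = 2 · P(B_t ≥ a) for a ≥ 0. Since B_t ~ N(0, t), P(B_t ≥ 3.06) = 1 − Φ(3.06/√t) = 1 − Φ(3.06/√12.36) = 1 − Φ(0.8704). So
  P(M_{12.36} ≥ 3.06) = 2(1 − Φ(0.8704)) ≈ 0.3841.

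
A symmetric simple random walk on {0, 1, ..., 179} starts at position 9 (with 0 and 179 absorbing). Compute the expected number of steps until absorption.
E[τ | X_0 = 9] = 1530

Let v_k = E[τ | X_0 = k]. Boundary: v_0 = v_179 = 0. Recurrence: v_k = 1 + (v_{k-1} + v_{k+1})/2 for 1 ≤ k ≤ 178. The particular solution to v_k − (v_{k-1} + v_{k+1})/2 = 1 is v_k = −k^2. Adding homogeneous solution A + B k and matching boundaries gives v_k = k (179 − k). Substituting k = 9: v_9 = 9 · 170 = 1530.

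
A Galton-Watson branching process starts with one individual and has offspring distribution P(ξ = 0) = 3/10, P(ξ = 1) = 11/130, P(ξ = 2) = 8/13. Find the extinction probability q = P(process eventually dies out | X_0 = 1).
q = 39/80

The pgf is f(s) = 3/10 + 11/130·s + 8/13·s². The extinction probability q is the smallest fixed point of f in [0, 1]. Setting s = f(s):
  8/13·s² + (11/130 − 1)·s + 3/10 = 0
  8/13·s² − (3/10 + 8/13)·s + 3/10 = 0
which factors as (s − 1)·(8/13·s − 3/10) = 0, giving roots s = 1 and s = (3/10)/(8/13) = 39/80.
Mean offspring μ = 11/130 + 2·8/13 = 171/130 > 1 (supercritical), so q < 1. The extinction probability is the smaller root: q = (3/10)/(8/13) = 39/80.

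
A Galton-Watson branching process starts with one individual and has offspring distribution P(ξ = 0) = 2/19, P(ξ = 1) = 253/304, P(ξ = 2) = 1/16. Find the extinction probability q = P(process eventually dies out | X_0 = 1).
q = 1

Mean offspring μ = 0·2/19 + 1·253/304 + 2·1/16 = 291/304 ≤ 1. For μ ≤ 1 with offspring not concentrated at 1, the Galton-Watson process goes extinct almost surely, so q = 1.
(Algebraic check: The pgf is f(s) = 2/19 + 253/304·s + 1/16·s². The extinction probability q is the smallest fixed point of f in [0, 1]. Setting s = f(s):
  1/16·s² + (253/304 − 1)·s + 2/19 = 0
  1/16·s² − (2/19 + 1/16)·s + 2/19 = 0
which factors as (s − 1)·(1/16·s − 2/19) = 0, giving roots s = 1 and s = (2/19)/(1/16) = 32/19. Since 32/19 ≥ 1, the smallest root in [0, 1] is s = 1.)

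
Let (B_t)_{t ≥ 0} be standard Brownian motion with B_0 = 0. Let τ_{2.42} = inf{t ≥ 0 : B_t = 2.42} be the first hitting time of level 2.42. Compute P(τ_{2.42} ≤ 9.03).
P(τ_{2.42} ≤ 9.03) = 2(1 − Φ(2.42/√9.03)) = 2(1 − Φ(0.8053)) ≈ 0.4206

By the reflection principle for standard BM, P(τ_b ≤ t) = 2 · P(B_t ≥ b). Since B_t ~ N(0, t), P(B_t ≥ 2.42) = 1 − Φ(2.42/√t) = 1 − Φ(2.42/√9.03) = 1 − Φ(0.8053) ≈ 0.21032. Doubling: P(τ_{2.42} ≤ 9.03) ≈ 2 · 0.21032 = 0.42064 ≈ 0.4206.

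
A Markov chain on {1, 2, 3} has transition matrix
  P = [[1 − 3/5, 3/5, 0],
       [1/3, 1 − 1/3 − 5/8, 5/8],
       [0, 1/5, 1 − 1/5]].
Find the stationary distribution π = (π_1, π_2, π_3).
π = (40/337, 72/337, 225/337)

This is a birth-death chain on three states, which satisfies detailed balance: π_1 · P_{12} = π_2 · P_{21} and π_2 · P_{23} = π_3 · P_{32}.
From π_1 · 3/5 = π_2 · 1/3: π_2/π_1 = (3/5)/(1/3) = 9/5.
From π_2 · 5/8 = π_3 · 1/5: π_3/π_2 = (5/8)/(1/5) = 25/8.
Take π_1 proportional to 1; then unnormalized π = (1, 9/5, 45/8). Normalize by dividing by the sum 337/40:
  π = (40/337, 72/337, 225/337).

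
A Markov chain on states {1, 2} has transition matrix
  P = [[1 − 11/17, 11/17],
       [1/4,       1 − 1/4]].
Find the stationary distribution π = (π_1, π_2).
π_1 = 17/61, π_2 = 44/61

Solve πP = π with π_1 + π_2 = 1. From πP = π: π_1 · (1 − 11/17) + π_2 · 1/4 = π_1 ⇒ π_2 · 1/4 = π_1 · 11/17 ⇒ π_2/π_1 = (11/17)/(1/4) = 44/17. Together with π_1 + π_2 = 1:
  π_1 = (1/4)/(11/17 + 1/4) = (1/4)/(61/68) = 17/61,
  π_2 = (11/17)/(11/17 + 1/4) = (11/17)/(61/68) = 44/61.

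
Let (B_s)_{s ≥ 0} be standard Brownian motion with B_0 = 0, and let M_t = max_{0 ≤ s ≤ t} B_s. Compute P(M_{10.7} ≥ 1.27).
P(M_{10.7} ≥ 1.27) = 2·P(B_{10.7} ≥ 1.27) = 2(1 − Φ(1.27/√10.7)) ≈ 0.6978

By the reflection principle for Brownian motion, P(M_t ≥ a) = 2 · P(B_t ≥ a) for a ≥ 0. Since B_t ~ N(0, t), P(B_t ≥ 1.27) = 1 − Φ(1.27/√t) = 1 − Φ(1.27/√10.7) = 1 − Φ(0.3883). So
  P(M_{10.7} ≥ 1.27) = 2(1 − Φ(0.3883)) ≈ 0.6978.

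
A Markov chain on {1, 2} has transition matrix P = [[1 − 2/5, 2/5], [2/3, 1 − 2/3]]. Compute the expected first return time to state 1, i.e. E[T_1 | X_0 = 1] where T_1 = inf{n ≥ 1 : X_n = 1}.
E[T_1 | X_0 = 1] = 1/π_1 = 8/5

For an irreducible recurrent Markov chain with stationary distribution π, E[T_i | X_0 = i] = 1/π_i (Kac's formula). Here π_1 = (2/3)/(2/5 + 2/3) = (2/3)/(16/15) = 5/8, so E[T_1 | X_0 = 1] = 1/π_1 = (2/5 + 2/3)/(2/3) = (16/15)/(2/3) = 8/5.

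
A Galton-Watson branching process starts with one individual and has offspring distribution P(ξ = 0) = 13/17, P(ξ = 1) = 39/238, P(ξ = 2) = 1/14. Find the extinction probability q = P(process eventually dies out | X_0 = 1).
q = 1

Mean offspring μ = 0·13/17 + 1·39/238 + 2·1/14 = 73/238 ≤ 1. For μ ≤ 1 with offspring not concentrated at 1, the Galton-Watson process goes extinct almost surely, so q = 1.
(Algebraic check: The pgf is f(s) = 13/17 + 39/238·s + 1/14·s². The extinction probability q is the smallest fixed point of f in [0, 1]. Setting s = f(s):
  1/14·s² + (39/238 − 1)·s + 13/17 = 0
  1/14·s² − (13/17 + 1/14)·s + 13/17 = 0
which factors as (s − 1)·(1/14·s − 13/17) = 0, giving roots s = 1 and s = (13/17)/(1/14) = 182/17. Since 182/17 ≥ 1, the smallest root in [0, 1] is s = 1.)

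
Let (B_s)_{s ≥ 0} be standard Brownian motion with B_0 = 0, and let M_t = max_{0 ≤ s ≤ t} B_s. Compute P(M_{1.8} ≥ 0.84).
P(M_{1.8} ≥ 0.84) = 2·P(B_{1.8} ≥ 0.84) = 2(1 − Φ(0.84/√1.8)) ≈ 0.5312

By the reflection principle for Brownian motion, P(M_t ≥ a) = 2 · P(B_t ≥ a) for a ≥ 0. Since B_t ~ N(0, t), P(B_t ≥ 0.84) = 1 − Φ(0.84/√t) = 1 − Φ(0.84/√1.8) = 1 − Φ(0.6261). So
  P(M_{1.8} ≥ 0.84) = 2(1 − Φ(0.6261)) ≈ 0.5312.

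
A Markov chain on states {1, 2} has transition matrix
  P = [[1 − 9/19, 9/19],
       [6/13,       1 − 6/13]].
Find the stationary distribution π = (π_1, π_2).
π_1 = 38/77, π_2 = 39/77

Solve πP = π with π_1 + π_2 = 1. From πP = π: π_1 · (1 − 9/19) + π_2 · 6/13 = π_1 ⇒ π_2 · 6/13 = π_1 · 9/19 ⇒ π_2/π_1 = (9/19)/(6/13) = 39/38. Together with π_1 + π_2 = 1:
  π_1 = (6/13)/(9/19 + 6/13) = (6/13)/(231/247) = 38/77,
  π_2 = (9/19)/(9/19 + 6/13) = (9/19)/(231/247) = 39/77.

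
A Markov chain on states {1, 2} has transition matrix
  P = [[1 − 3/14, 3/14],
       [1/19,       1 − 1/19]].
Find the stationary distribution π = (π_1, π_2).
π_1 = 14/71, π_2 = 57/71

Solve πP = π with π_1 + π_2 = 1. From πP = π: π_1 · (1 − 3/14) + π_2 · 1/19 = π_1 ⇒ π_2 · 1/19 = π_1 · 3/14 ⇒ π_2/π_1 = (3/14)/(1/19) = 57/14. Together with π_1 + π_2 = 1:
  π_1 = (1/19)/(3/14 + 1/19) = (1/19)/(71/266) = 14/71,
  π_2 = (3/14)/(3/14 + 1/19) = (3/14)/(71/266) = 57/71.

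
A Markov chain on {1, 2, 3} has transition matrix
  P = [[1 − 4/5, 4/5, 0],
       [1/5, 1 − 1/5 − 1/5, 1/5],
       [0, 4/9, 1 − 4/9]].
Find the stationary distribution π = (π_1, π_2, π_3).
π = (5/34, 10/17, 9/34)

This is a birth-death chain on three states, which satisfies detailed balance: π_1 · P_{12} = π_2 · P_{21} and π_2 · P_{23} = π_3 · P_{32}.
From π_1 · 4/5 = π_2 · 1/5: π_2/π_1 = (4/5)/(1/5) = 4.
From π_2 · 1/5 = π_3 · 4/9: π_3/π_2 = (1/5)/(4/9) = 9/20.
Take π_1 proportional to 1; then unnormalized π = (1, 4, 9/5). Normalize by dividing by the sum 34/5:
  π = (5/34, 10/17, 9/34).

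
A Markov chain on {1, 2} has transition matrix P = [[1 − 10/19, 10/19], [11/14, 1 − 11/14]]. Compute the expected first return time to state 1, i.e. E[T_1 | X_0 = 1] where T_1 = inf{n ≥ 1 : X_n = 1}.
E[T_1 | X_0 = 1] = 1/π_1 = 349/209

For an irreducible recurrent Markov chain with stationary distribution π, E[T_i | X_0 = i] = 1/π_i (Kac's formula). Here π_1 = (11/14)/(10/19 + 11/14) = (11/14)/(349/266) = 209/349, so E[T_1 | X_0 = 1] = 1/π_1 = (10/19 + 11/14)/(11/14) = (349/266)/(11/14) = 349/209.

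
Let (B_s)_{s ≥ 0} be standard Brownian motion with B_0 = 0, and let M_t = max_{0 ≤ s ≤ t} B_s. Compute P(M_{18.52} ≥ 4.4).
P(M_{18.52} ≥ 4.4) = 2·P(B_{18.52} ≥ 4.4) = 2(1 − Φ(4.4/√18.52)) ≈ 0.3066

By the reflection principle for Brownian motion, P(M_t ≥ a) = 2 · P(B_t ≥ a) for a ≥ 0. Since B_t ~ N(0, t), P(B_t ≥ 4.4) = 1 − Φ(4.4/√t) = 1 − Φ(4.4/√18.52) = 1 − Φ(1.0224). So
  P(M_{18.52} ≥ 4.4) = 2(1 − Φ(1.0224)) ≈ 0.3066.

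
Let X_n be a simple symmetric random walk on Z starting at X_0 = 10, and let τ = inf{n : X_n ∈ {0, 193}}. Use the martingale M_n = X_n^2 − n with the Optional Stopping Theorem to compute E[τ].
E[τ] = 1830

M_n = X_n^2 − n is a martingale (since E[X_{n+1}^2 | F_n] = X_n^2 + 1). By OST (τ has finite mean in a bounded region), E[M_τ] = E[M_0] = X_0^2 − 0 = 10^2 = 100. Also E[M_τ] = E[X_τ^2] − E[τ]. The walk exits at 0 or 193, with P(hit 193 first) = 10/193, so E[X_τ^2] = 193^2 · 10/193 + 0 = 1930. Thus E[τ] = E[X_τ^2] − E[M_τ] = 1930 − 100 = 1830 = 10(193 − 10) = 1830.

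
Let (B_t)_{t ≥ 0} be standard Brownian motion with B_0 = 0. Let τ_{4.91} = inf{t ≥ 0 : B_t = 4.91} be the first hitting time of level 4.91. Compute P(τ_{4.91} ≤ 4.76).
P(τ_{4.91} ≤ 4.76) = 2(1 − Φ(4.91/√4.76)) = 2(1 − Φ(2.2505)) ≈ 0.0244

By the reflection principle for standard BM, P(τ_b ≤ t) = 2 · P(B_t ≥ b). Since B_t ~ N(0, t), P(B_t ≥ 4.91) = 1 − Φ(4.91/√t) = 1 − Φ(4.91/√4.76) = 1 − Φ(2.2505) ≈ 0.01221. Doubling: P(τ_{4.91} ≤ 4.76) ≈ 2 · 0.01221 = 0.02442 ≈ 0.0244.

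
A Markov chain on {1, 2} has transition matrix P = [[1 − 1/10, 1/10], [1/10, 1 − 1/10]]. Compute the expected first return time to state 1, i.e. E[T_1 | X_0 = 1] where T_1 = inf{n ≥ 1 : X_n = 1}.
E[T_1 | X_0 = 1] = 1/π_1 = 2

For an irreducible recurrent Markov chain with stationary distribution π, E[T_i | X_0 = i] = 1/π_i (Kac's formula). Here π_1 = (1/10)/(1/10 + 1/10) = (1/10)/(1/5) = 1/2, so E[T_1 | X_0 = 1] = 1/π_1 = (1/10 + 1/10)/(1/10) = (1/5)/(1/10) = 2.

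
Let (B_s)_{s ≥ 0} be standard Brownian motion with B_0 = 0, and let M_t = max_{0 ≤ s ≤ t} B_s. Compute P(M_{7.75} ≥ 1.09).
P(M_{7.75} ≥ 1.09) = 2·P(B_{7.75} ≥ 1.09) = 2(1 − Φ(1.09/√7.75)) ≈ 0.6954

By the reflection principle for Brownian motion, P(M_t ≥ a) = 2 · P(B_t ≥ a) for a ≥ 0. Since B_t ~ N(0, t), P(B_t ≥ 1.09) = 1 − Φ(1.09/√t) = 1 − Φ(1.09/√7.75) = 1 − Φ(0.3915). So
  P(M_{7.75} ≥ 1.09) = 2(1 − Φ(0.3915)) ≈ 0.6954.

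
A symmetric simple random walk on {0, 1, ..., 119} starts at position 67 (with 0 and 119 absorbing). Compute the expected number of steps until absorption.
E[τ | X_0 = 67] = 3484

Let v_k = E[τ | X_0 = k]. Boundary: v_0 = v_119 = 0. Recurrence: v_k = 1 + (v_{k-1} + v_{k+1})/2 for 1 ≤ k ≤ 118. The particular solution to v_k − (v_{k-1} + v_{k+1})/2 = 1 is v_k = −k^2. Adding homogeneous solution A + B k and matching boundaries gives v_k = k (119 − k). Substituting k = 67: v_67 = 67 · 52 = 3484.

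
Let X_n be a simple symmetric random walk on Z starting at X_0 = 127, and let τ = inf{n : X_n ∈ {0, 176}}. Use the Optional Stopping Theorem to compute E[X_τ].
E[X_τ] = 127

X_n is a martingale and τ is a bounded-mean stopping time (indeed τ is finite a.s. with bounded expectation since the walk is in a bounded region). By the OST, E[X_τ] = E[X_0] = 127. Equivalently: E[X_τ] = 176 · P(hit 176 first) + 0 · P(hit 0 first) = 176 · (127/176) = 127.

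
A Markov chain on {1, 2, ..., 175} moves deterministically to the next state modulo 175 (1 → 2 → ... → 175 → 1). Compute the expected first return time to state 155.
E[T_155 | X_0 = 155] = 175

The chain cycles deterministically, so starting at state 155 it returns in exactly 175 steps. Equivalently, the stationary distribution is uniform π_j = 1/175 for every state j, so by Kac's formula E[T_155] = 1/π_155 = 175.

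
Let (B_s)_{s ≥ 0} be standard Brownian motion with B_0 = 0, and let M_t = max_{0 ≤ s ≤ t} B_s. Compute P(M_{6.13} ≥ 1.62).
P(M_{6.13} ≥ 1.62) = 2·P(B_{6.13} ≥ 1.62) = 2(1 − Φ(1.62/√6.13)) ≈ 0.5129

By the reflection principle for Brownian motion, P(M_t ≥ a) = 2 · P(B_t ≥ a) for a ≥ 0. Since B_t ~ N(0, t), P(B_t ≥ 1.62) = 1 − Φ(1.62/√t) = 1 − Φ(1.62/√6.13) = 1 − Φ(0.6543). So
  P(M_{6.13} ≥ 1.62) = 2(1 − Φ(0.6543)) ≈ 0.5129.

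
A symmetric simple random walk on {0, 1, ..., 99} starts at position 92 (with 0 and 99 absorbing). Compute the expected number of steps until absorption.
E[τ | X_0 = 92] = 644

Let v_k = E[τ | X_0 = k]. Boundary: v_0 = v_99 = 0. Recurrence: v_k = 1 + (v_{k-1} + v_{k+1})/2 for 1 ≤ k ≤ 98. The particular solution to v_k − (v_{k-1} + v_{k+1})/2 = 1 is v_k = −k^2. Adding homogeneous solution A + B k and matching boundaries gives v_k = k (99 − k). Substituting k = 92: v_92 = 92 · 7 = 644.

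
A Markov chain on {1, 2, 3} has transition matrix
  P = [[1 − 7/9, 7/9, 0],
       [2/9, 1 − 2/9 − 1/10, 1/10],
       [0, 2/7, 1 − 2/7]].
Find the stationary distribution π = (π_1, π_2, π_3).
π = (40/229, 140/229, 49/229)

This is a birth-death chain on three states, which satisfies detailed balance: π_1 · P_{12} = π_2 · P_{21} and π_2 · P_{23} = π_3 · P_{32}.
From π_1 · 7/9 = π_2 · 2/9: π_2/π_1 = (7/9)/(2/9) = 7/2.
From π_2 · 1/10 = π_3 · 2/7: π_3/π_2 = (1/10)/(2/7) = 7/20.
Take π_1 proportional to 1; then unnormalized π = (1, 7/2, 49/40). Normalize by dividing by the sum 229/40:
  π = (40/229, 140/229, 49/229).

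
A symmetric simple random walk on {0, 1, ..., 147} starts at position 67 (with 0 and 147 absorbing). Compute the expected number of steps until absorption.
E[τ | X_0 = 67] = 5360

Let v_k = E[τ | X_0 = k]. Boundary: v_0 = v_147 = 0. Recurrence: v_k = 1 + (v_{k-1} + v_{k+1})/2 for 1 ≤ k ≤ 146. The particular solution to v_k − (v_{k-1} + v_{k+1})/2 = 1 is v_k = −k^2. Adding homogeneous solution A + B k and matching boundaries gives v_k = k (147 − k). Substituting k = 67: v_67 = 67 · 80 = 5360.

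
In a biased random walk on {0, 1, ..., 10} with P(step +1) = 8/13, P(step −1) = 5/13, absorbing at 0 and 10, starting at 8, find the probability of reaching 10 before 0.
P(hit 10 before 0) = (1 − (5/8)^8) / (1 − (5/8)^10) = 26890816/27281441

Let u_k denote P(reach 10 before 0 | start at k). Boundary: u_0 = 0, u_10 = 1. Recurrence: u_k = 8/13·u_{k+1} + 5/13·u_{k-1} for 1 ≤ k ≤ 9. Try u_k = A + B·r^k with r = q/p = (5/13)/(8/13) = 5/8. Substitution satisfies the recurrence; boundary conditions give:
  u_k = (1 − r^k) / (1 − r^N) = (1 − (5/8)^8) / (1 − (5/8)^10) = 26890816/27281441.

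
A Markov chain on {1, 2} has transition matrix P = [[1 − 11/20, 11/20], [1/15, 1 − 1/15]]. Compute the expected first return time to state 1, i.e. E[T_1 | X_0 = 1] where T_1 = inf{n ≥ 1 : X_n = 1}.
E[T_1 | X_0 = 1] = 1/π_1 = 37/4

For an irreducible recurrent Markov chain with stationary distribution π, E[T_i | X_0 = i] = 1/π_i (Kac's formula). Here π_1 = (1/15)/(11/20 + 1/15) = (1/15)/(37/60) = 4/37, so E[T_1 | X_0 = 1] = 1/π_1 = (11/20 + 1/15)/(1/15) = (37/60)/(1/15) = 37/4.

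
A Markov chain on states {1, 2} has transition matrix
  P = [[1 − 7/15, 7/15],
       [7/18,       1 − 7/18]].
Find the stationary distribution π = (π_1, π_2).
π_1 = 5/11, π_2 = 6/11

Solve πP = π with π_1 + π_2 = 1. From πP = π: π_1 · (1 − 7/15) + π_2 · 7/18 = π_1 ⇒ π_2 · 7/18 = π_1 · 7/15 ⇒ π_2/π_1 = (7/15)/(7/18) = 6/5. Together with π_1 + π_2 = 1:
  π_1 = (7/18)/(7/15 + 7/18) = (7/18)/(77/90) = 5/11,
  π_2 = (7/15)/(7/15 + 7/18) = (7/15)/(77/90) = 6/11.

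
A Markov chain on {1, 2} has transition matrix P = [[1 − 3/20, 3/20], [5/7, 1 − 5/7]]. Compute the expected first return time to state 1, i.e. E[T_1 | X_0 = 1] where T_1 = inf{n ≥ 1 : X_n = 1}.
E[T_1 | X_0 = 1] = 1/π_1 = 121/100

For an irreducible recurrent Markov chain with stationary distribution π, E[T_i | X_0 = i] = 1/π_i (Kac's formula). Here π_1 = (5/7)/(3/20 + 5/7) = (5/7)/(121/140) = 100/121, so E[T_1 | X_0 = 1] = 1/π_1 = (3/20 + 5/7)/(5/7) = (121/140)/(5/7) = 121/100.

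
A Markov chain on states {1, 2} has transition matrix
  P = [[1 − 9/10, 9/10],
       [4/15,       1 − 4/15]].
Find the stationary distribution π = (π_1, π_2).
π_1 = 8/35, π_2 = 27/35

Solve πP = π with π_1 + π_2 = 1. From πP = π: π_1 · (1 − 9/10) + π_2 · 4/15 = π_1 ⇒ π_2 · 4/15 = π_1 · 9/10 ⇒ π_2/π_1 = (9/10)/(4/15) = 27/8. Together with π_1 + π_2 = 1:
  π_1 = (4/15)/(9/10 + 4/15) = (4/15)/(7/6) = 8/35,
  π_2 = (9/10)/(9/10 + 4/15) = (9/10)/(7/6) = 27/35.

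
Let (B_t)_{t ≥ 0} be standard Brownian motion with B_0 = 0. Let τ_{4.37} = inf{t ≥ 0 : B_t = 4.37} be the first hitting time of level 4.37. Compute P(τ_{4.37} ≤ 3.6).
P(τ_{4.37} ≤ 3.6) = 2(1 − Φ(4.37/√3.6)) = 2(1 − Φ(2.3032)) ≈ 0.0213

By the reflection principle for standard BM, P(τ_b ≤ t) = 2 · P(B_t ≥ b). Since B_t ~ N(0, t), P(B_t ≥ 4.37) = 1 − Φ(4.37/√t) = 1 − Φ(4.37/√3.6) = 1 − Φ(2.3032) ≈ 0.01063. Doubling: P(τ_{4.37} ≤ 3.6) ≈ 2 · 0.01063 = 0.02126 ≈ 0.0213.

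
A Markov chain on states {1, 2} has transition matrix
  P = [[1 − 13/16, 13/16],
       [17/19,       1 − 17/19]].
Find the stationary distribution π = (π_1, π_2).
π_1 = 272/519, π_2 = 247/519

Solve πP = π with π_1 + π_2 = 1. From πP = π: π_1 · (1 − 13/16) + π_2 · 17/19 = π_1 ⇒ π_2 · 17/19 = π_1 · 13/16 ⇒ π_2/π_1 = (13/16)/(17/19) = 247/272. Together with π_1 + π_2 = 1:
  π_1 = (17/19)/(13/16 + 17/19) = (17/19)/(519/304) = 272/519,
  π_2 = (13/16)/(13/16 + 17/19) = (13/16)/(519/304) = 247/519.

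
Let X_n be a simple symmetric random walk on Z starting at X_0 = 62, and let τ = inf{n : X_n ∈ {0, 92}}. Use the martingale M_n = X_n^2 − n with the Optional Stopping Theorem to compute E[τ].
E[τ] = 1860

M_n = X_n^2 − n is a martingale (since E[X_{n+1}^2 | F_n] = X_n^2 + 1). By OST (τ has finite mean in a bounded region), E[M_τ] = E[M_0] = X_0^2 − 0 = 62^2 = 3844. Also E[M_τ] = E[X_τ^2] − E[τ]. The walk exits at 0 or 92, with P(hit 92 first) = 62/92, so E[X_τ^2] = 92^2 · 62/92 + 0 = 5704. Thus E[τ] = E[X_τ^2] − E[M_τ] = 5704 − 3844 = 1860 = 62(92 − 62) = 1860.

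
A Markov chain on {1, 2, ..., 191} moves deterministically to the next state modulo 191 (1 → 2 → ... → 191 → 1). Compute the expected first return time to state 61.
E[T_61 | X_0 = 61] = 191

The chain cycles deterministically, so starting at state 61 it returns in exactly 191 steps. Equivalently, the stationary distribution is uniform π_j = 1/191 for every state j, so by Kac's formula E[T_61] = 1/π_61 = 191.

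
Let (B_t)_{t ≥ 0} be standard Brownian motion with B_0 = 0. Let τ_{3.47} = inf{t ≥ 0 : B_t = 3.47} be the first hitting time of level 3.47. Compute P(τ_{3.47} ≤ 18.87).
P(τ_{3.47} ≤ 18.87) = 2(1 − Φ(3.47/√18.87)) = 2(1 − Φ(0.7988)) ≈ 0.4244

By the reflection principle for standard BM, P(τ_b ≤ t) = 2 · P(B_t ≥ b). Since B_t ~ N(0, t), P(B_t ≥ 3.47) = 1 − Φ(3.47/√t) = 1 − Φ(3.47/√18.87) = 1 − Φ(0.7988) ≈ 0.21220. Doubling: P(τ_{3.47} ≤ 18.87) ≈ 2 · 0.21220 = 0.42440 ≈ 0.4244.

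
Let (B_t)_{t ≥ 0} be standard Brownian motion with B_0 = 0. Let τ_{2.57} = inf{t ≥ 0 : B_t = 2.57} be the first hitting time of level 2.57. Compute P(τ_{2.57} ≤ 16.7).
P(τ_{2.57} ≤ 16.7) = 2(1 − Φ(2.57/√16.7)) = 2(1 − Φ(0.6289)) ≈ 0.5294

By the reflection principle for standard BM, P(τ_b ≤ t) = 2 · P(B_t ≥ b). Since B_t ~ N(0, t), P(B_t ≥ 2.57) = 1 − Φ(2.57/√t) = 1 − Φ(2.57/√16.7) = 1 − Φ(0.6289) ≈ 0.26471. Doubling: P(τ_{2.57} ≤ 16.7) ≈ 2 · 0.26471 = 0.52942 ≈ 0.5294.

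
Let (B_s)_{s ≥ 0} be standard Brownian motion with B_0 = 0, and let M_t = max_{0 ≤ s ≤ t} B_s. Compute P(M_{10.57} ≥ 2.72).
P(M_{10.57} ≥ 2.72) = 2·P(B_{10.57} ≥ 2.72) = 2(1 − Φ(2.72/√10.57)) ≈ 0.4028

By the reflection principle for Brownian motion, P(M_t ≥ a) = 2 · P(B_t ≥ a) for a ≥ 0. Since B_t ~ N(0, t), P(B_t ≥ 2.72) = 1 − Φ(2.72/√t) = 1 − Φ(2.72/√10.57) = 1 − Φ(0.8366). So
  P(M_{10.57} ≥ 2.72) = 2(1 − Φ(0.8366)) ≈ 0.4028.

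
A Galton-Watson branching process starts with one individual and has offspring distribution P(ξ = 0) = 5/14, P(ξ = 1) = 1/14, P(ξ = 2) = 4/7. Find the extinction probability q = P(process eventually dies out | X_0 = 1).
q = 5/8

The pgf is f(s) = 5/14 + 1/14·s + 4/7·s². The extinction probability q is the smallest fixed point of f in [0, 1]. Setting s = f(s):
  4/7·s² + (1/14 − 1)·s + 5/14 = 0
  4/7·s² − (5/14 + 4/7)·s + 5/14 = 0
which factors as (s − 1)·(4/7·s − 5/14) = 0, giving roots s = 1 and s = (5/14)/(4/7) = 5/8.
Mean offspring μ = 1/14 + 2·4/7 = 17/14 > 1 (supercritical), so q < 1. The extinction probability is the smaller root: q = (5/14)/(4/7) = 5/8.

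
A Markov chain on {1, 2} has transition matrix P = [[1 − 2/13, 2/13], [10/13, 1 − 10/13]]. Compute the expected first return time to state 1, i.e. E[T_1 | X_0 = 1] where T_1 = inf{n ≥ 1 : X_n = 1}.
E[T_1 | X_0 = 1] = 1/π_1 = 6/5

For an irreducible recurrent Markov chain with stationary distribution π, E[T_i | X_0 = i] = 1/π_i (Kac's formula). Here π_1 = (10/13)/(2/13 + 10/13) = (10/13)/(12/13) = 5/6, so E[T_1 | X_0 = 1] = 1/π_1 = (2/13 + 10/13)/(10/13) = (12/13)/(10/13) = 6/5.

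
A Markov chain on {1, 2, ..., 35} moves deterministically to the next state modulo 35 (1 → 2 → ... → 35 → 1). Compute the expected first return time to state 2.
E[T_2 | X_0 = 2] = 35

The chain cycles deterministically, so starting at state 2 it returns in exactly 35 steps. Equivalently, the stationary distribution is uniform π_j = 1/35 for every state j, so by Kac's formula E[T_2] = 1/π_2 = 35.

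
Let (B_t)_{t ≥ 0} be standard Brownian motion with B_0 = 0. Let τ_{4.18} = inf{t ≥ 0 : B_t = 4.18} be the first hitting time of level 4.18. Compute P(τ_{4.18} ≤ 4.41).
P(τ_{4.18} ≤ 4.41) = 2(1 − Φ(4.18/√4.41)) = 2(1 − Φ(1.9905)) ≈ 0.0465

By the reflection principle for standard BM, P(τ_b ≤ t) = 2 · P(B_t ≥ b). Since B_t ~ N(0, t), P(B_t ≥ 4.18) = 1 − Φ(4.18/√t) = 1 − Φ(4.18/√4.41) = 1 − Φ(1.9905) ≈ 0.02327. Doubling: P(τ_{4.18} ≤ 4.41) ≈ 2 · 0.02327 = 0.04654 ≈ 0.0465.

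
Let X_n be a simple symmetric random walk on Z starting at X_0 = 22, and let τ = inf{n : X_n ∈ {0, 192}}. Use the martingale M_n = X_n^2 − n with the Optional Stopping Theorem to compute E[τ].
E[τ] = 3740

M_n = X_n^2 − n is a martingale (since E[X_{n+1}^2 | F_n] = X_n^2 + 1). By OST (τ has finite mean in a bounded region), E[M_τ] = E[M_0] = X_0^2 − 0 = 22^2 = 484. Also E[M_τ] = E[X_τ^2] − E[τ]. The walk exits at 0 or 192, with P(hit 192 first) = 22/192, so E[X_τ^2] = 192^2 · 22/192 + 0 = 4224. Thus E[τ] = E[X_τ^2] − E[M_τ] = 4224 − 484 = 3740 = 22(192 − 22) = 3740.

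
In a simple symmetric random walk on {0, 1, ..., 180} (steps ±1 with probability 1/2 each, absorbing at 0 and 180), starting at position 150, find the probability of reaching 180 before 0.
P(hit 180 before 0) = 150/180 = 5/6

Let u_k = P(hit 180 before 0 | start at k). Then u_0 = 0, u_180 = 1, and u_k = u_{k-1}/2 + u_{k+1}/2 for 1 ≤ k ≤ 179. This harmonic recurrence is solved by u_k = k/180, giving u_150 = 150/180 = 5/6.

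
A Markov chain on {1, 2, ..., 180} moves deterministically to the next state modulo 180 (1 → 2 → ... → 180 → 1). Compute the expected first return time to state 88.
E[T_88 | X_0 = 88] = 180

The chain cycles deterministically, so starting at state 88 it returns in exactly 180 steps. Equivalently, the stationary distribution is uniform π_j = 1/180 for every state j, so by Kac's formula E[T_88] = 1/π_88 = 180.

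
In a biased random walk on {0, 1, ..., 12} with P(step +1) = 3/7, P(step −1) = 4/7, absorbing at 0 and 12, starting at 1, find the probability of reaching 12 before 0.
P(hit 12 before 0) = (1 − (4/3)^1) / (1 − (4/3)^12) = 177147/16245775

Let u_k denote P(reach 12 before 0 | start at k). Boundary: u_0 = 0, u_12 = 1. Recurrence: u_k = 3/7·u_{k+1} + 4/7·u_{k-1} for 1 ≤ k ≤ 11. Try u_k = A + B·r^k with r = q/p = (4/7)/(3/7) = 4/3. Substitution satisfies the recurrence; boundary conditions give:
  u_k = (1 − r^k) / (1 − r^N) = (1 − (4/3)^1) / (1 − (4/3)^12) = 177147/16245775.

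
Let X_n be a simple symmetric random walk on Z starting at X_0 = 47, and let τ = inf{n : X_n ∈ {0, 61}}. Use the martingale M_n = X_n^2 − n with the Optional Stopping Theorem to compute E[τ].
E[τ] = 658

M_n = X_n^2 − n is a martingale (since E[X_{n+1}^2 | F_n] = X_n^2 + 1). By OST (τ has finite mean in a bounded region), E[M_τ] = E[M_0] = X_0^2 − 0 = 47^2 = 2209. Also E[M_τ] = E[X_τ^2] − E[τ]. The walk exits at 0 or 61, with P(hit 61 first) = 47/61, so E[X_τ^2] = 61^2 · 47/61 + 0 = 2867. Thus E[τ] = E[X_τ^2] − E[M_τ] = 2867 − 2209 = 658 = 47(61 − 47) = 658.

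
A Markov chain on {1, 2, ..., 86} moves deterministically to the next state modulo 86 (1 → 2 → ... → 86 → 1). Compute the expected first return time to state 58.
E[T_58 | X_0 = 58] = 86

The chain cycles deterministically, so starting at state 58 it returns in exactly 86 steps. Equivalently, the stationary distribution is uniform π_j = 1/86 for every state j, so by Kac's formula E[T_58] = 1/π_58 = 86.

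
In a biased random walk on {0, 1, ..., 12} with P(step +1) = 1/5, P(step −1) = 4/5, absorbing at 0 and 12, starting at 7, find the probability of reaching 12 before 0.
P(hit 12 before 0) = (1 − (4)^7) / (1 − (4)^12) = 5461/5592405

Let u_k denote P(reach 12 before 0 | start at k). Boundary: u_0 = 0, u_12 = 1. Recurrence: u_k = 1/5·u_{k+1} + 4/5·u_{k-1} for 1 ≤ k ≤ 11. Try u_k = A + B·r^k with r = q/p = (4/5)/(1/5) = 4. Substitution satisfies the recurrence; boundary conditions give:
  u_k = (1 − r^k) / (1 − r^N) = (1 − (4)^7) / (1 − (4)^12) = 5461/5592405.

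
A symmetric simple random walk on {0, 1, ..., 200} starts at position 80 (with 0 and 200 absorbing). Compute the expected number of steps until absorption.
E[τ | X_0 = 80] = 9600

Let v_k = E[τ | X_0 = k]. Boundary: v_0 = v_200 = 0. Recurrence: v_k = 1 + (v_{k-1} + v_{k+1})/2 for 1 ≤ k ≤ 199. The particular solution to v_k − (v_{k-1} + v_{k+1})/2 = 1 is v_k = −k^2. Adding homogeneous solution A + B k and matching boundaries gives v_k = k (200 − k). Substituting k = 80: v_80 = 80 · 120 = 9600.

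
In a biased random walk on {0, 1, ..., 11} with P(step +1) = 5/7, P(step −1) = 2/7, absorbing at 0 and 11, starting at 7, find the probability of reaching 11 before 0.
P(hit 11 before 0) = (1 − (2/5)^7) / (1 − (2/5)^11) = 16249375/16275359

Let u_k denote P(reach 11 before 0 | start at k). Boundary: u_0 = 0, u_11 = 1. Recurrence: u_k = 5/7·u_{k+1} + 2/7·u_{k-1} for 1 ≤ k ≤ 10. Try u_k = A + B·r^k with r = q/p = (2/7)/(5/7) = 2/5. Substitution satisfies the recurrence; boundary conditions give:
  u_k = (1 − r^k) / (1 − r^N) = (1 − (2/5)^7) / (1 − (2/5)^11) = 16249375/16275359.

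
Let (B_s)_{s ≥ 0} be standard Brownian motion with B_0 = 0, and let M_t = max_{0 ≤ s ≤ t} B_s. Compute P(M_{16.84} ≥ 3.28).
P(M_{16.84} ≥ 3.28) = 2·P(B_{16.84} ≥ 3.28) = 2(1 − Φ(3.28/√16.84)) ≈ 0.4241

By the reflection principle for Brownian motion, P(M_t ≥ a) = 2 · P(B_t ≥ a) for a ≥ 0. Since B_t ~ N(0, t), P(B_t ≥ 3.28) = 1 − Φ(3.28/√t) = 1 − Φ(3.28/√16.84) = 1 − Φ(0.7993). So
  P(M_{16.84} ≥ 3.28) = 2(1 − Φ(0.7993)) ≈ 0.4241.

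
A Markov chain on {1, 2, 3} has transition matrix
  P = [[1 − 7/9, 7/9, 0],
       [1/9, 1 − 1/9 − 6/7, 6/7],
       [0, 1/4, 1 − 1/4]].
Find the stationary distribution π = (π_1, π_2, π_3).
π = (1/32, 7/32, 3/4)

This is a birth-death chain on three states, which satisfies detailed balance: π_1 · P_{12} = π_2 · P_{21} and π_2 · P_{23} = π_3 · P_{32}.
From π_1 · 7/9 = π_2 · 1/9: π_2/π_1 = (7/9)/(1/9) = 7.
From π_2 · 6/7 = π_3 · 1/4: π_3/π_2 = (6/7)/(1/4) = 24/7.
Take π_1 proportional to 1; then unnormalized π = (1, 7, 24). Normalize by dividing by the sum 32:
  π = (1/32, 7/32, 3/4).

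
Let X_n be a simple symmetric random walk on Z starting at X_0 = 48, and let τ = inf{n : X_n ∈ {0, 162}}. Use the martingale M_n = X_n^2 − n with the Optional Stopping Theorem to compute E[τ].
E[τ] = 5472

M_n = X_n^2 − n is a martingale (since E[X_{n+1}^2 | F_n] = X_n^2 + 1). By OST (τ has finite mean in a bounded region), E[M_τ] = E[M_0] = X_0^2 − 0 = 48^2 = 2304. Also E[M_τ] = E[X_τ^2] − E[τ]. The walk exits at 0 or 162, with P(hit 162 first) = 48/162, so E[X_τ^2] = 162^2 · 48/162 + 0 = 7776. Thus E[τ] = E[X_τ^2] − E[M_τ] = 7776 − 2304 = 5472 = 48(162 − 48) = 5472.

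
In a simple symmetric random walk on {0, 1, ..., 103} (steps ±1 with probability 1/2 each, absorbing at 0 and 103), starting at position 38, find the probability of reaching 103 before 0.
P(hit 103 before 0) = 38/103

Let u_k = P(hit 103 before 0 | start at k). Then u_0 = 0, u_103 = 1, and u_k = u_{k-1}/2 + u_{k+1}/2 for 1 ≤ k ≤ 102. This harmonic recurrence is solved by u_k = k/103, giving u_38 = 38/103.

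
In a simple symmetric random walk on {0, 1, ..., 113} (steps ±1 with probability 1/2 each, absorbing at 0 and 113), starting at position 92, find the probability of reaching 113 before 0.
P(hit 113 before 0) = 92/113

Let u_k = P(hit 113 before 0 | start at k). Then u_0 = 0, u_113 = 1, and u_k = u_{k-1}/2 + u_{k+1}/2 for 1 ≤ k ≤ 112. This harmonic recurrence is solved by u_k = k/113, giving u_92 = 92/113.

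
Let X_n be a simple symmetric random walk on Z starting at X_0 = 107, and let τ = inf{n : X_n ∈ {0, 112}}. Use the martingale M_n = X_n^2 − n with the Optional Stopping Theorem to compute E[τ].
E[τ] = 535

M_n = X_n^2 − n is a martingale (since E[X_{n+1}^2 | F_n] = X_n^2 + 1). By OST (τ has finite mean in a bounded region), E[M_τ] = E[M_0] = X_0^2 − 0 = 107^2 = 11449. Also E[M_τ] = E[X_τ^2] − E[τ]. The walk exits at 0 or 112, with P(hit 112 first) = 107/112, so E[X_τ^2] = 112^2 · 107/112 + 0 = 11984. Thus E[τ] = E[X_τ^2] − E[M_τ] = 11984 − 11449 = 535 = 107(112 − 107) = 535.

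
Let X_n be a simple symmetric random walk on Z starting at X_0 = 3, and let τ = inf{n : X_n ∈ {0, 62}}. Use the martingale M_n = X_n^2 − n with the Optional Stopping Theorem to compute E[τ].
E[τ] = 177

M_n = X_n^2 − n is a martingale (since E[X_{n+1}^2 | F_n] = X_n^2 + 1). By OST (τ has finite mean in a bounded region), E[M_τ] = E[M_0] = X_0^2 − 0 = 3^2 = 9. Also E[M_τ] = E[X_τ^2] − E[τ]. The walk exits at 0 or 62, with P(hit 62 first) = 3/62, so E[X_τ^2] = 62^2 · 3/62 + 0 = 186. Thus E[τ] = E[X_τ^2] − E[M_τ] = 186 − 9 = 177 = 3(62 − 3) = 177.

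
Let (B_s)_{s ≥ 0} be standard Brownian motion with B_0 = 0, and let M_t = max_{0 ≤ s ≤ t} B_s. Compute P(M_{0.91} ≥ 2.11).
P(M_{0.91} ≥ 2.11) = 2·P(B_{0.91} ≥ 2.11) = 2(1 − Φ(2.11/√0.91)) ≈ 0.0270

By the reflection principle for Brownian motion, P(M_t ≥ a) = 2 · P(B_t ≥ a) for a ≥ 0. Since B_t ~ N(0, t), P(B_t ≥ 2.11) = 1 − Φ(2.11/√t) = 1 − Φ(2.11/√0.91) = 1 − Φ(2.2119). So
  P(M_{0.91} ≥ 2.11) = 2(1 − Φ(2.2119)) ≈ 0.0270.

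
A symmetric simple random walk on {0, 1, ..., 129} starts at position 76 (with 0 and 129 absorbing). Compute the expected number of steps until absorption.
E[τ | X_0 = 76] = 4028

Let v_k = E[τ | X_0 = k]. Boundary: v_0 = v_129 = 0. Recurrence: v_k = 1 + (v_{k-1} + v_{k+1})/2 for 1 ≤ k ≤ 128. The particular solution to v_k − (v_{k-1} + v_{k+1})/2 = 1 is v_k = −k^2. Adding homogeneous solution A + B k and matching boundaries gives v_k = k (129 − k). Substituting k = 76: v_76 = 76 · 53 = 4028.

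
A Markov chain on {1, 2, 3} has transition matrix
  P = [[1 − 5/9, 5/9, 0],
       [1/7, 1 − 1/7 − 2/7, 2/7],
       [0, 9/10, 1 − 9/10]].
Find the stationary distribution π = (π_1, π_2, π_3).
π = (81/496, 315/496, 25/124)

This is a birth-death chain on three states, which satisfies detailed balance: π_1 · P_{12} = π_2 · P_{21} and π_2 · P_{23} = π_3 · P_{32}.
From π_1 · 5/9 = π_2 · 1/7: π_2/π_1 = (5/9)/(1/7) = 35/9.
From π_2 · 2/7 = π_3 · 9/10: π_3/π_2 = (2/7)/(9/10) = 20/63.
Take π_1 proportional to 1; then unnormalized π = (1, 35/9, 100/81). Normalize by dividing by the sum 496/81:
  π = (81/496, 315/496, 25/124).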